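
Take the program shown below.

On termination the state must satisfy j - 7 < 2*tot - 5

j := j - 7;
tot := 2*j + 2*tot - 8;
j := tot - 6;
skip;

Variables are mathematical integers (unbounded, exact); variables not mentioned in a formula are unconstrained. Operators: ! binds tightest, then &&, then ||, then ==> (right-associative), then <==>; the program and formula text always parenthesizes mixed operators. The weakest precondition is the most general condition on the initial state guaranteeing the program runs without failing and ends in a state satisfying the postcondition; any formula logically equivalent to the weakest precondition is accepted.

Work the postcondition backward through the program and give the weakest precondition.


Working backward. After the program, the postcondition j - 7 < 2*tot - 5 must hold; in canonical form it is j < 2*tot + 2.
Before skip: j < 2*tot + 2
Before j := tot - 6: tot > -8
Before tot := 2*j + 2*tot - 8: 2*j + 2*tot > 0
Before j := j - 7: 2*j + 2*tot > 14
Answer: WP = 2*j + 2*tot > 14


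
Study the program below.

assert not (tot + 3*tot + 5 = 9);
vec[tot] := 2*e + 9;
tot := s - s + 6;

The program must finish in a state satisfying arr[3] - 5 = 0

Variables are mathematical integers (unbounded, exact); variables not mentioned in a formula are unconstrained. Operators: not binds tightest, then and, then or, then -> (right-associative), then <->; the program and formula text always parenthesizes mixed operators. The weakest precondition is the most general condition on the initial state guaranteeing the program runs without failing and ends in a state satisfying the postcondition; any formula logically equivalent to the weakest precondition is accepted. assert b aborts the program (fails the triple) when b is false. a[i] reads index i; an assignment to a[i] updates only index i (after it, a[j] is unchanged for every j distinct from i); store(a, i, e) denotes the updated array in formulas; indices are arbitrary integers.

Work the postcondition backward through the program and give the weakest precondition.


Working backward. After the program, the postcondition arr[3] - 5 = 0 must hold; in canonical form it is arr[3] = 5.
Before tot := s - s + 6: arr[3] = 5
Before vec[tot] := 2*e + 9: arr[3] = 5
Before assert not (tot + 3*tot + 5 = 9): (not (4*tot = 4)) and arr[3] = 5
Answer: WP = (not (4*tot = 4)) and arr[3] = 5


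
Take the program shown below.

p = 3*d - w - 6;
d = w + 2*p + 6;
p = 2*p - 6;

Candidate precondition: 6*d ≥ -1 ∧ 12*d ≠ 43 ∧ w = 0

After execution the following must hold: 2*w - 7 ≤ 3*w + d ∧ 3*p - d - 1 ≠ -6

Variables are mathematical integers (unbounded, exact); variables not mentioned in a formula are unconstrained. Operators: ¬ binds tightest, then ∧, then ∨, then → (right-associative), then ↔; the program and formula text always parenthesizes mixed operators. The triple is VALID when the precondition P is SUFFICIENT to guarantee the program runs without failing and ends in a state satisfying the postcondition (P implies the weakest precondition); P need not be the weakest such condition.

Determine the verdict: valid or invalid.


Working backward. After the program, the postcondition 2*w - 7 ≤ 3*w + d ∧ 3*p - d - 1 ≠ -6 must hold; in canonical form it is d + w ≥ -7 ∧ 3*p ≠ d - 5.
Before p := 2*p - 6: d + w ≥ -7 ∧ 6*p ≠ d + 13
Before d := w + 2*p + 6: 2*p + 2*w ≥ -13 ∧ 4*p ≠ w + 19
Before p := 3*d - w - 6: 6*d ≥ -1 ∧ 12*d ≠ 5*w + 43
The weakest precondition is 6*d ≥ -1 ∧ 12*d ≠ 5*w + 43.
Check whether 6*d ≥ -1 ∧ 12*d ≠ 43 ∧ w = 0 implies it.
Every state satisfying the precondition satisfies the weakest precondition: the implication holds.
Answer: valid


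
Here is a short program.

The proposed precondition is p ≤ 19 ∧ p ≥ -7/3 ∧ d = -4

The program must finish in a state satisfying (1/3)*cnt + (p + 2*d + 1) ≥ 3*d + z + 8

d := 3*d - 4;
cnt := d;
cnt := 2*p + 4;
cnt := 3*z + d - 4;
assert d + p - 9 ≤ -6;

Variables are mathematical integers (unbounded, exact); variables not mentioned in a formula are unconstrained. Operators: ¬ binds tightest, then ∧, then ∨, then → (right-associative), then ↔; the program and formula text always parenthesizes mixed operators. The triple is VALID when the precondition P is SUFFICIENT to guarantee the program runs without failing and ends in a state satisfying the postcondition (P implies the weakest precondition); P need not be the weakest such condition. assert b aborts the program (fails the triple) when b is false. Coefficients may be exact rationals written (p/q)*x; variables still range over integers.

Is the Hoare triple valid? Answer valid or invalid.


Working backward. After the program, the postcondition (1/3)*cnt + (p + 2*d + 1) ≥ 3*d + z + 8 must hold; in canonical form it is (1/3)*cnt + p ≥ d + z + 7.
Before assert d + p - 9 ≤ -6: d + p ≤ 3 ∧ (1/3)*cnt + p ≥ d + z + 7
Before cnt := 3*z + d - 4: d + p ≤ 3 ∧ p ≥ (2/3)*d + 25/3
Before cnt := 2*p + 4: d + p ≤ 3 ∧ p ≥ (2/3)*d + 25/3
Before cnt := d: d + p ≤ 3 ∧ p ≥ (2/3)*d + 25/3
Before d := 3*d - 4: 3*d + p ≤ 7 ∧ p ≥ 2*d + 17/3
The weakest precondition is 3*d + p ≤ 7 ∧ p ≥ 2*d + 17/3.
Check whether p ≤ 19 ∧ p ≥ -7/3 ∧ d = -4 implies it.
Every state satisfying the precondition satisfies the weakest precondition: the implication holds.
Answer: valid


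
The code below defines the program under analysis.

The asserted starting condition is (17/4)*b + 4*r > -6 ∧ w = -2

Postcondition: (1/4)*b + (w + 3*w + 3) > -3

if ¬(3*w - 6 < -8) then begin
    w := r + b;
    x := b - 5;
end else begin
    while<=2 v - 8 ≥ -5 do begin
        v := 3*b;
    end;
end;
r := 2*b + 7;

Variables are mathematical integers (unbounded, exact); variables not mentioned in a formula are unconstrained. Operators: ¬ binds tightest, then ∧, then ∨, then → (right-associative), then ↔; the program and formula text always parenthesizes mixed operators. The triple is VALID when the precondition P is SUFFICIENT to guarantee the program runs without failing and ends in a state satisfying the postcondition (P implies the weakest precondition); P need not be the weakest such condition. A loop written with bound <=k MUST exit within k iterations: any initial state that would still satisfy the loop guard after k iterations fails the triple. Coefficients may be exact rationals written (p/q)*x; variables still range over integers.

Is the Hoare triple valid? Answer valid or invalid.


Working backward. After the program, the postcondition (1/4)*b + (w + 3*w + 3) > -3 must hold; in canonical form it is (1/4)*b + 4*w > -6.
Before r := 2*b + 7: (1/4)*b + 4*w > -6
Then branch requires (17/4)*b + 4*r > -6; else branch requires (v ≥ 3 → ((3*b ≥ 3 → ((¬(3*b ≥ 3)) ∧ (1/4)*b + 4*w > -6)) ∧ ((¬(3*b ≥ 3)) → (1/4)*b + 4*w > -6))) ∧ ((¬(v ≥ 3)) → (1/4)*b + 4*w > -6).
Before the if: ((¬(3*w < -2)) → (17/4)*b + 4*r > -6) ∧ (3*w < -2 → ((v ≥ 3 → ((3*b ≥ 3 → ((¬(3*b ≥ 3)) ∧ (1/4)*b + 4*w > -6)) ∧ ((¬(3*b ≥ 3)) → (1/4)*b + 4*w > -6))) ∧ ((¬(v ≥ 3)) → (1/4)*b + 4*w > -6)))
The weakest precondition is ((¬(3*w < -2)) → (17/4)*b + 4*r > -6) ∧ (3*w < -2 → ((v ≥ 3 → ((3*b ≥ 3 → ((¬(3*b ≥ 3)) ∧ (1/4)*b + 4*w > -6)) ∧ ((¬(3*b ≥ 3)) → (1/4)*b + 4*w > -6))) ∧ ((¬(v ≥ 3)) → (1/4)*b + 4*w > -6))).
Check whether (17/4)*b + 4*r > -6 ∧ w = -2 implies it.
Countermodel: at the initial state b = 0, r = 0, v = 2, w = -2, the precondition holds but the weakest precondition fails.
Answer: invalid


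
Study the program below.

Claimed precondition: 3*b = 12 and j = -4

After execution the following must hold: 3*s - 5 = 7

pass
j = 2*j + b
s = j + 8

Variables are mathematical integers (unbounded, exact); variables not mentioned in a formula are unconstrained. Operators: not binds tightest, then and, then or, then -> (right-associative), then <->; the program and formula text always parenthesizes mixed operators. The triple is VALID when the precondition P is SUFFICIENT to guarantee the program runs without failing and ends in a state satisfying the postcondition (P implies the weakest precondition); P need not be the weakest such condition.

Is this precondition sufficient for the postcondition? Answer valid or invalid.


Working backward. After the program, the postcondition 3*s - 5 = 7 must hold; in canonical form it is 3*s = 12.
Before s := j + 8: 3*j = -12
Before j := 2*j + b: 3*b + 6*j = -12
Before skip: 3*b + 6*j = -12
The weakest precondition is 3*b + 6*j = -12.
Check whether 3*b = 12 and j = -4 implies it.
Every state satisfying the precondition satisfies the weakest precondition: the implication holds.
Answer: valid


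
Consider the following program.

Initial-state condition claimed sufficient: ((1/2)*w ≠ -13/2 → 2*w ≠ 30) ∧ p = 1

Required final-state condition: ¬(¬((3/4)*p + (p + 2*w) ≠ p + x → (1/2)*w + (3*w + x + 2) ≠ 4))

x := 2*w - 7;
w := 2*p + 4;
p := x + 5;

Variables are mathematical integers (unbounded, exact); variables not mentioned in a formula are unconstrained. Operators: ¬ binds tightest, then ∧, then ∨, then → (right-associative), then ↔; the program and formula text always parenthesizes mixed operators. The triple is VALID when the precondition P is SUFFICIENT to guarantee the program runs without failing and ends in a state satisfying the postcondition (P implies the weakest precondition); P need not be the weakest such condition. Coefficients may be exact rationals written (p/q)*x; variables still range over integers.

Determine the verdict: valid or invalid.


Working backward. After the program, the postcondition ¬(¬((3/4)*p + (p + 2*w) ≠ p + x → (1/2)*w + (3*w + x + 2) ≠ 4)) must hold; in canonical form it is (3/4)*p + 2*w ≠ x → (7/2)*w + x ≠ 2.
Before p := x + 5: 2*w ≠ (1/4)*x - 15/4 → (7/2)*w + x ≠ 2
Before w := 2*p + 4: 4*p ≠ (1/4)*x - 47/4 → 7*p + x ≠ -12
Before x := 2*w - 7: 4*p ≠ (1/2)*w - 27/2 → 7*p + 2*w ≠ -5
The weakest precondition is 4*p ≠ (1/2)*w - 27/2 → 7*p + 2*w ≠ -5.
Check whether ((1/2)*w ≠ -13/2 → 2*w ≠ 30) ∧ p = 1 implies it.
Countermodel: at the initial state p = 1, w = -6, the precondition holds but the weakest precondition fails.
Answer: invalid


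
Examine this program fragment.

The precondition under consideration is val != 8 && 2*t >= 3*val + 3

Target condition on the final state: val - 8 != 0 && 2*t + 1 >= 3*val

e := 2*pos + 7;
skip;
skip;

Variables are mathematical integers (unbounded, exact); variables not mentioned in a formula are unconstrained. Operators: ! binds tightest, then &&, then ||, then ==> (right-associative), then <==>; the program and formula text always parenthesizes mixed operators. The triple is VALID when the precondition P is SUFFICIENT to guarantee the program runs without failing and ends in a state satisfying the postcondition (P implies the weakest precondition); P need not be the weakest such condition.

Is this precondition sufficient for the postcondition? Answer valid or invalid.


Working backward. After the program, the postcondition val - 8 != 0 && 2*t + 1 >= 3*val must hold; in canonical form it is val != 8 && 2*t >= 3*val - 1.
Before skip: val != 8 && 2*t >= 3*val - 1
Before skip: val != 8 && 2*t >= 3*val - 1
Before e := 2*pos + 7: val != 8 && 2*t >= 3*val - 1
The weakest precondition is val != 8 && 2*t >= 3*val - 1.
Check whether val != 8 && 2*t >= 3*val + 3 implies it.
Every state satisfying the precondition satisfies the weakest precondition: the implication holds.
Answer: valid


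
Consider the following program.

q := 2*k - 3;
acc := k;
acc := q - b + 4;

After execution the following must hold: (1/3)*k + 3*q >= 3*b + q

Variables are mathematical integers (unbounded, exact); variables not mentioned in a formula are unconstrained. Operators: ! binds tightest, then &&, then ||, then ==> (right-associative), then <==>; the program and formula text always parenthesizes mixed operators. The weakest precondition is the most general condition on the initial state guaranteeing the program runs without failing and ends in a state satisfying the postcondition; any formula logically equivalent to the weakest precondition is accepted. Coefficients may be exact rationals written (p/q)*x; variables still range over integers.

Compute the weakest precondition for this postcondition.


Working backward. After the program, the postcondition (1/3)*k + 3*q >= 3*b + q must hold; in canonical form it is (1/3)*k + 2*q >= 3*b.
Before acc := q - b + 4: (1/3)*k + 2*q >= 3*b
Before acc := k: (1/3)*k + 2*q >= 3*b
Before q := 2*k - 3: (13/3)*k >= 3*b + 6
Answer: WP = (13/3)*k >= 3*b + 6


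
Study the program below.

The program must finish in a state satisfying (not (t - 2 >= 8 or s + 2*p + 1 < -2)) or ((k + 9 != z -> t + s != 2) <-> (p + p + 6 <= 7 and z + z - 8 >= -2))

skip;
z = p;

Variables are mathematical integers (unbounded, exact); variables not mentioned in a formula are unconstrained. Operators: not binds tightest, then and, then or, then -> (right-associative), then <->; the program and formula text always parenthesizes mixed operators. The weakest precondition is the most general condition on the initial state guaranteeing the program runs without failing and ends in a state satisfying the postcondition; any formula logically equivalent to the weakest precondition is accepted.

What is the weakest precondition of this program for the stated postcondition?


Working backward. After the program, the postcondition (not (t - 2 >= 8 or s + 2*p + 1 < -2)) or ((k + 9 != z -> t + s != 2) <-> (p + p + 6 <= 7 and z + z - 8 >= -2)) must hold; in canonical form it is (not (t >= 10 or 2*p + s < -3)) or ((k != z - 9 -> s + t != 2) <-> (2*p <= 1 and 2*z >= 6)).
Before z := p: (not (t >= 10 or 2*p + s < -3)) or ((k != p - 9 -> s + t != 2) <-> (2*p <= 1 and 2*p >= 6))
Before skip: (not (t >= 10 or 2*p + s < -3)) or ((k != p - 9 -> s + t != 2) <-> (2*p <= 1 and 2*p >= 6))
Answer: WP = (not (t >= 10 or 2*p + s < -3)) or ((k != p - 9 -> s + t != 2) <-> (2*p <= 1 and 2*p >= 6))


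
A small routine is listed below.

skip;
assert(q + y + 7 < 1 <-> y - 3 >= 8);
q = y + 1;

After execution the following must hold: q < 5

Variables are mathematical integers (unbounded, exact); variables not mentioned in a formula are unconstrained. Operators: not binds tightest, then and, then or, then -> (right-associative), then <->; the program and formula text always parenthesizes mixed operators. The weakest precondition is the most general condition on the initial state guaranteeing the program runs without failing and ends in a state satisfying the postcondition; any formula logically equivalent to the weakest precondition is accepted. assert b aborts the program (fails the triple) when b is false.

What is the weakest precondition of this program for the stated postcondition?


Working backward. After the program, q < 5 must hold.
Before q := y + 1: y < 4
Before assert q + y + 7 < 1 <-> y - 3 >= 8: (q + y < -6 <-> y >= 11) and y < 4
Before skip: (q + y < -6 <-> y >= 11) and y < 4
Answer: WP = (q + y < -6 <-> y >= 11) and y < 4


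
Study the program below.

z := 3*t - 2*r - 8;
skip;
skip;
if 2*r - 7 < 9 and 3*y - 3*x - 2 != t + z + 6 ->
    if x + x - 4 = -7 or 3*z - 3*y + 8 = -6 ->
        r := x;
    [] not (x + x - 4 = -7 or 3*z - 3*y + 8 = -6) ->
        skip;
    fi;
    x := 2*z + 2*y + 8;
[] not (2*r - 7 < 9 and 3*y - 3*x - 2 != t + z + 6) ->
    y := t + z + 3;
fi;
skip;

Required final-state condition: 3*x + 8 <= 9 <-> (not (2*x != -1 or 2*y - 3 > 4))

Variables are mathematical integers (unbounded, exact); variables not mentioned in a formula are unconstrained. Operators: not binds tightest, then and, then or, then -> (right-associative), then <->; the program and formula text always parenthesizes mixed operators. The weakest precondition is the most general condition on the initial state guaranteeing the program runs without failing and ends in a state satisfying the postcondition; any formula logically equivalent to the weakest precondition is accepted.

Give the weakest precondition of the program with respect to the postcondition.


Working backward. After the program, the postcondition 3*x + 8 <= 9 <-> (not (2*x != -1 or 2*y - 3 > 4)) must hold; in canonical form it is 3*x <= 1 <-> (not (2*x != -1 or 2*y > 7)).
Before skip: 3*x <= 1 <-> (not (2*x != -1 or 2*y > 7))
Then branch requires ((2*x = -3 or 3*z = 3*y - 14) -> (6*y + 6*z <= -23 <-> (not (4*y + 4*z != -17 or 2*y > 7)))) and ((not (2*x = -3 or 3*z = 3*y - 14)) -> (6*y + 6*z <= -23 <-> (not (4*y + 4*z != -17 or 2*y > 7)))); else branch requires 3*x <= 1 <-> (not (2*x != -1 or 2*t + 2*z > 1)).
Before the if: ((2*r < 16 and 3*y != t + 3*x + z + 8) -> (((2*x = -3 or 3*z = 3*y - 14) -> (6*y + 6*z <= -23 <-> (not (4*y + 4*z != -17 or 2*y > 7)))) and ((not (2*x = -3 or 3*z = 3*y - 14)) -> (6*y + 6*z <= -23 <-> (not (4*y + 4*z != -17 or 2*y > 7)))))) and ((not (2*r < 16 and 3*y != t + 3*x + z + 8)) -> (3*x <= 1 <-> (not (2*x != -1 or 2*t + 2*z > 1))))
Before skip: ((2*r < 16 and 3*y != t + 3*x + z + 8) -> (((2*x = -3 or 3*z = 3*y - 14) -> (6*y + 6*z <= -23 <-> (not (4*y + 4*z != -17 or 2*y > 7)))) and ((not (2*x = -3 or 3*z = 3*y - 14)) -> (6*y + 6*z <= -23 <-> (not (4*y + 4*z != -17 or 2*y > 7)))))) and ((not (2*r < 16 and 3*y != t + 3*x + z + 8)) -> (3*x <= 1 <-> (not (2*x != -1 or 2*t + 2*z > 1))))
Before skip: ((2*r < 16 and 3*y != t + 3*x + z + 8) -> (((2*x = -3 or 3*z = 3*y - 14) -> (6*y + 6*z <= -23 <-> (not (4*y + 4*z != -17 or 2*y > 7)))) and ((not (2*x = -3 or 3*z = 3*y - 14)) -> (6*y + 6*z <= -23 <-> (not (4*y + 4*z != -17 or 2*y > 7)))))) and ((not (2*r < 16 and 3*y != t + 3*x + z + 8)) -> (3*x <= 1 <-> (not (2*x != -1 or 2*t + 2*z > 1))))
Before z := 3*t - 2*r - 8: ((2*r < 16 and 2*r + 3*y != 4*t + 3*x) -> (((2*x = -3 or 9*t = 6*r + 3*y + 10) -> (18*t + 6*y <= 12*r + 25 <-> (not (12*t + 4*y != 8*r + 15 or 2*y > 7)))) and ((not (2*x = -3 or 9*t = 6*r + 3*y + 10)) -> (18*t + 6*y <= 12*r + 25 <-> (not (12*t + 4*y != 8*r + 15 or 2*y > 7)))))) and ((not (2*r < 16 and 2*r + 3*y != 4*t + 3*x)) -> (3*x <= 1 <-> (not (2*x != -1 or 8*t > 4*r + 17))))
Answer: WP = ((2*r < 16 and 2*r + 3*y != 4*t + 3*x) -> (((2*x = -3 or 9*t = 6*r + 3*y + 10) -> (18*t + 6*y <= 12*r + 25 <-> (not (12*t + 4*y != 8*r + 15 or 2*y > 7)))) and ((not (2*x = -3 or 9*t = 6*r + 3*y + 10)) -> (18*t + 6*y <= 12*r + 25 <-> (not (12*t + 4*y != 8*r + 15 or 2*y > 7)))))) and ((not (2*r < 16 and 2*r + 3*y != 4*t + 3*x)) -> (3*x <= 1 <-> (not (2*x != -1 or 8*t > 4*r + 17))))


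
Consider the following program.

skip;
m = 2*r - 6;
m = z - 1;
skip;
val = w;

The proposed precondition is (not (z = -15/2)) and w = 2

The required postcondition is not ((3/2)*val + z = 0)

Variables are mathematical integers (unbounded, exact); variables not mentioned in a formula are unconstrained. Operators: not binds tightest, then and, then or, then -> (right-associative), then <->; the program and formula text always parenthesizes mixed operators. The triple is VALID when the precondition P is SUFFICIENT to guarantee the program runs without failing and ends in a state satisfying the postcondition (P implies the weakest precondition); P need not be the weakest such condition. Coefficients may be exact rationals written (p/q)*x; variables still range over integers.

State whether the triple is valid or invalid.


Working backward. After the program, not ((3/2)*val + z = 0) must hold.
Before val := w: not ((3/2)*w + z = 0)
Before skip: not ((3/2)*w + z = 0)
Before m := z - 1: not ((3/2)*w + z = 0)
Before m := 2*r - 6: not ((3/2)*w + z = 0)
Before skip: not ((3/2)*w + z = 0)
The weakest precondition is not ((3/2)*w + z = 0).
Check whether (not (z = -15/2)) and w = 2 implies it.
Countermodel: at the initial state w = 2, z = -3, the precondition holds but the weakest precondition fails.
Answer: invalid


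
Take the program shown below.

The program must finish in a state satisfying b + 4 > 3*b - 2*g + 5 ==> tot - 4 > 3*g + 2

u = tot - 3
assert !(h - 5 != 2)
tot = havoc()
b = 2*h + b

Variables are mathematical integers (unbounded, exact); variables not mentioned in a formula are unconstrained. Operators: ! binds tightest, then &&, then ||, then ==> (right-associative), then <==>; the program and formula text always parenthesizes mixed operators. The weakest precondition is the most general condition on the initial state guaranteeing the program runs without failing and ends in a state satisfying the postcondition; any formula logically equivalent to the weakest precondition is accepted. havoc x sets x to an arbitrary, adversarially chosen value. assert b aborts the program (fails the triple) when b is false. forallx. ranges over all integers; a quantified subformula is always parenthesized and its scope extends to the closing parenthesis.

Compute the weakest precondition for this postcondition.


Working backward. After the program, the postcondition b + 4 > 3*b - 2*g + 5 ==> tot - 4 > 3*g + 2 must hold; in canonical form it is 2*g > 2*b + 1 ==> tot > 3*g + 6.
Before b := 2*h + b: 2*g > 2*b + 4*h + 1 ==> tot > 3*g + 6
Before havoc tot: forall tot_1. (2*g > 2*b + 4*h + 1 ==> tot_1 > 3*g + 6)
Before assert !(h - 5 != 2): (!(h != 7)) && (forall tot_1. (2*g > 2*b + 4*h + 1 ==> tot_1 > 3*g + 6))
Before u := tot - 3: (!(h != 7)) && (forall tot_1. (2*g > 2*b + 4*h + 1 ==> tot_1 > 3*g + 6))
Answer: WP = (!(h != 7)) && (forall tot_1. (2*g > 2*b + 4*h + 1 ==> tot_1 > 3*g + 6))


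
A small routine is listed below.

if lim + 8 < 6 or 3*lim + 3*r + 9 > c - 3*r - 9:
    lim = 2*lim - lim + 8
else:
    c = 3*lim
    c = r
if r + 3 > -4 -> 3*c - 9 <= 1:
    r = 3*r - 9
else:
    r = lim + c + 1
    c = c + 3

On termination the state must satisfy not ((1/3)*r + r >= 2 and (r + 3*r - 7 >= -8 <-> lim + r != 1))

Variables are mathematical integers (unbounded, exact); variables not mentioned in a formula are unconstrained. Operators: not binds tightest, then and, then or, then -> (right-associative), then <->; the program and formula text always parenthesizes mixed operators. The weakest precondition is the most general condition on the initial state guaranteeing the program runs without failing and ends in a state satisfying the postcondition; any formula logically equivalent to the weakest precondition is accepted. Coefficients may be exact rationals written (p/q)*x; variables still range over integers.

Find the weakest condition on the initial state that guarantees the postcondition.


Working backward. After the program, the postcondition not ((1/3)*r + r >= 2 and (r + 3*r - 7 >= -8 <-> lim + r != 1)) must hold; in canonical form it is not ((4/3)*r >= 2 and (4*r >= -1 <-> lim + r != 1)).
Then branch requires not (4*r >= 14 and (12*r >= 35 <-> lim + 3*r != 10)); else branch requires not ((4/3)*c + (4/3)*lim >= 2/3 and (4*c + 4*lim >= -5 <-> c + 2*lim != 0)).
Before the if: ((r > -7 -> 3*c <= 10) -> (not (4*r >= 14 and (12*r >= 35 <-> lim + 3*r != 10)))) and ((not (r > -7 -> 3*c <= 10)) -> (not ((4/3)*c + (4/3)*lim >= 2/3 and (4*c + 4*lim >= -5 <-> c + 2*lim != 0))))
Then branch requires ((r > -7 -> 3*c <= 10) -> (not (4*r >= 14 and (12*r >= 35 <-> lim + 3*r != 2)))) and ((not (r > -7 -> 3*c <= 10)) -> (not ((4/3)*c + (4/3)*lim >= -10 and (4*c + 4*lim >= -37 <-> c + 2*lim != -16)))); else branch requires ((r > -7 -> 3*r <= 10) -> (not (4*r >= 14 and (12*r >= 35 <-> lim + 3*r != 10)))) and ((not (r > -7 -> 3*r <= 10)) -> (not ((4/3)*lim + (4/3)*r >= 2/3 and (4*lim + 4*r >= -5 <-> 2*lim + r != 0)))).
Before the if: ((lim < -2 or 3*lim + 6*r > c - 18) -> (((r > -7 -> 3*c <= 10) -> (not (4*r >= 14 and (12*r >= 35 <-> lim + 3*r != 2)))) and ((not (r > -7 -> 3*c <= 10)) -> (not ((4/3)*c + (4/3)*lim >= -10 and (4*c + 4*lim >= -37 <-> c + 2*lim != -16)))))) and ((not (lim < -2 or 3*lim + 6*r > c - 18)) -> (((r > -7 -> 3*r <= 10) -> (not (4*r >= 14 and (12*r >= 35 <-> lim + 3*r != 10)))) and ((not (r > -7 -> 3*r <= 10)) -> (not ((4/3)*lim + (4/3)*r >= 2/3 and (4*lim + 4*r >= -5 <-> 2*lim + r != 0))))))
Answer: WP = ((lim < -2 or 3*lim + 6*r > c - 18) -> (((r > -7 -> 3*c <= 10) -> (not (4*r >= 14 and (12*r >= 35 <-> lim + 3*r != 2)))) and ((not (r > -7 -> 3*c <= 10)) -> (not ((4/3)*c + (4/3)*lim >= -10 and (4*c + 4*lim >= -37 <-> c + 2*lim != -16)))))) and ((not (lim < -2 or 3*lim + 6*r > c - 18)) -> (((r > -7 -> 3*r <= 10) -> (not (4*r >= 14 and (12*r >= 35 <-> lim + 3*r != 10)))) and ((not (r > -7 -> 3*r <= 10)) -> (not ((4/3)*lim + (4/3)*r >= 2/3 and (4*lim + 4*r >= -5 <-> 2*lim + r != 0))))))


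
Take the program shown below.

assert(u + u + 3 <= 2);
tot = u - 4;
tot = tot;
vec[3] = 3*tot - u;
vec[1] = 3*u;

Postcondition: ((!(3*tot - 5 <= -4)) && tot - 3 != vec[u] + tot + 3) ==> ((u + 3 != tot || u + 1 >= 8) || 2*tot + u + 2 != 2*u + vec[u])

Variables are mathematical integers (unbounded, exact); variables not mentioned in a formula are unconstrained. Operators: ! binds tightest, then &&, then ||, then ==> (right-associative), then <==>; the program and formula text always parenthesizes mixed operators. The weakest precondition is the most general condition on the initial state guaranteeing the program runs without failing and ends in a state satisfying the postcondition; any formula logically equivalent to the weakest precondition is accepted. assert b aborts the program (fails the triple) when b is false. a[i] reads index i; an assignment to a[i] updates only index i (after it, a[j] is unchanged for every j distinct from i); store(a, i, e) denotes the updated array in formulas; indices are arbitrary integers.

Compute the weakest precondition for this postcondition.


Working backward. After the program, the postcondition ((!(3*tot - 5 <= -4)) && tot - 3 != vec[u] + tot + 3) ==> ((u + 3 != tot || u + 1 >= 8) || 2*tot + u + 2 != 2*u + vec[u]) must hold; in canonical form it is ((!(3*tot <= 1)) && vec[u] != -6) ==> (u != tot - 3 || u >= 7 || 2*tot != vec[u] + u - 2).
Before vec[1] := 3*u: ((!(3*tot <= 1)) && store(vec, 1, 3*u)[u] != -6) ==> (u != tot - 3 || u >= 7 || 2*tot != store(vec, 1, 3*u)[u] + u - 2)
Before vec[3] := 3*tot - u: ((!(3*tot <= 1)) && store(store(vec, 3, 3*tot - u), 1, 3*u)[u] != -6) ==> (u != tot - 3 || u >= 7 || 2*tot != store(store(vec, 3, 3*tot - u), 1, 3*u)[u] + u - 2)
Before tot := tot: ((!(3*tot <= 1)) && store(store(vec, 3, 3*tot - u), 1, 3*u)[u] != -6) ==> (u != tot - 3 || u >= 7 || 2*tot != store(store(vec, 3, 3*tot - u), 1, 3*u)[u] + u - 2)
Before tot := u - 4: true
Before assert u + u + 3 <= 2: 2*u <= -1
Answer: WP = 2*u <= -1


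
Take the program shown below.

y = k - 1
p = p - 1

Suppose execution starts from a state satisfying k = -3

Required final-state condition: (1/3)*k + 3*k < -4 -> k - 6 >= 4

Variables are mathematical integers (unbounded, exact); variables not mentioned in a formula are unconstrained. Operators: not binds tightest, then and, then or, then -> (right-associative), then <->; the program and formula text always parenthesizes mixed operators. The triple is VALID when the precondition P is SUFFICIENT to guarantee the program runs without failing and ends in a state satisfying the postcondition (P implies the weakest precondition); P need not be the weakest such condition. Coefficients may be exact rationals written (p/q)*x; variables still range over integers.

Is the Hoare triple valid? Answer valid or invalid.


Working backward. After the program, the postcondition (1/3)*k + 3*k < -4 -> k - 6 >= 4 must hold; in canonical form it is (10/3)*k < -4 -> k >= 10.
Before p := p - 1: (10/3)*k < -4 -> k >= 10
Before y := k - 1: (10/3)*k < -4 -> k >= 10
The weakest precondition is (10/3)*k < -4 -> k >= 10.
Check whether k = -3 implies it.
Countermodel: at the initial state k = -3, the precondition holds but the weakest precondition fails.
Answer: invalid


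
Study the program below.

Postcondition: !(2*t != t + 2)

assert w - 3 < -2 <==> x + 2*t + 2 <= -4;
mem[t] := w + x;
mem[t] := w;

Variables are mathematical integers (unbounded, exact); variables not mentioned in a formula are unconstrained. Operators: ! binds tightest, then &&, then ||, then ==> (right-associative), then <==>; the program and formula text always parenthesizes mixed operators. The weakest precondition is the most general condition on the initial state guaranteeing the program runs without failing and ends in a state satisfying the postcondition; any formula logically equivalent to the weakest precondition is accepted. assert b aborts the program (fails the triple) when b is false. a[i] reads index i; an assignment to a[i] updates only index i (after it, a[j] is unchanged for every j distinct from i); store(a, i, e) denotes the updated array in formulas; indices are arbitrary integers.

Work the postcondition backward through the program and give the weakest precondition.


Working backward. After the program, the postcondition !(2*t != t + 2) must hold; in canonical form it is !(t != 2).
Before mem[t] := w: !(t != 2)
Before mem[t] := w + x: !(t != 2)
Before assert w - 3 < -2 <==> x + 2*t + 2 <= -4: (w < 1 <==> 2*t + x <= -6) && (!(t != 2))
Answer: WP = (w < 1 <==> 2*t + x <= -6) && (!(t != 2))


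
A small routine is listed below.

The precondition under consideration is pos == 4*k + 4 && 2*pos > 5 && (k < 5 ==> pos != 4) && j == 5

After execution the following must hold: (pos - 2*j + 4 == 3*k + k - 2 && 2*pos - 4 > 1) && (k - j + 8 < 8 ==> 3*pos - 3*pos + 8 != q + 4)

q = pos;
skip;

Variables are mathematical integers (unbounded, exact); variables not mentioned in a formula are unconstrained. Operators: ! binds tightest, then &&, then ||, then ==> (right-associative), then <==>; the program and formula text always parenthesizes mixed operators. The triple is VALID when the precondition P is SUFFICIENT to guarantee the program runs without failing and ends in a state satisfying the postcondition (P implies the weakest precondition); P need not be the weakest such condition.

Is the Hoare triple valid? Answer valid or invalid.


Working backward. After the program, the postcondition (pos - 2*j + 4 == 3*k + k - 2 && 2*pos - 4 > 1) && (k - j + 8 < 8 ==> 3*pos - 3*pos + 8 != q + 4) must hold; in canonical form it is pos == 2*j + 4*k - 6 && 2*pos > 5 && (k < j ==> q != 4).
Before skip: pos == 2*j + 4*k - 6 && 2*pos > 5 && (k < j ==> q != 4)
Before q := pos: pos == 2*j + 4*k - 6 && 2*pos > 5 && (k < j ==> pos != 4)
The weakest precondition is pos == 2*j + 4*k - 6 && 2*pos > 5 && (k < j ==> pos != 4).
Check whether pos == 4*k + 4 && 2*pos > 5 && (k < 5 ==> pos != 4) && j == 5 implies it.
Every state satisfying the precondition satisfies the weakest precondition: the implication holds.
Answer: valid


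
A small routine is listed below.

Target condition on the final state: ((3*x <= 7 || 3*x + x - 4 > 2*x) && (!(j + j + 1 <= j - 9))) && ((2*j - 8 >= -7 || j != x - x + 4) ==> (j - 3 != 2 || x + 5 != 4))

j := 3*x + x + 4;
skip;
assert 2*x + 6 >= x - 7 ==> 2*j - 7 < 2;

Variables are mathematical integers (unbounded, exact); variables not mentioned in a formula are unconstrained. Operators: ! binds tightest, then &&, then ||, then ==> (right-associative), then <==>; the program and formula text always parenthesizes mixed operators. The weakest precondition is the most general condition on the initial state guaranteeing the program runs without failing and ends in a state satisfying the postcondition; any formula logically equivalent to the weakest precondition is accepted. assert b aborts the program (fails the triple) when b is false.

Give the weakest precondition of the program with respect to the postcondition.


Working backward. After the program, the postcondition ((3*x <= 7 || 3*x + x - 4 > 2*x) && (!(j + j + 1 <= j - 9))) && ((2*j - 8 >= -7 || j != x - x + 4) ==> (j - 3 != 2 || x + 5 != 4)) must hold; in canonical form it is (3*x <= 7 || 2*x > 4) && (!(j <= -10)) && ((2*j >= 1 || j != 4) ==> (j != 5 || x != -1)).
Before assert 2*x + 6 >= x - 7 ==> 2*j - 7 < 2: (x >= -13 ==> 2*j < 9) && (3*x <= 7 || 2*x > 4) && (!(j <= -10)) && ((2*j >= 1 || j != 4) ==> (j != 5 || x != -1))
Before skip: (x >= -13 ==> 2*j < 9) && (3*x <= 7 || 2*x > 4) && (!(j <= -10)) && ((2*j >= 1 || j != 4) ==> (j != 5 || x != -1))
Before j := 3*x + x + 4: (x >= -13 ==> 8*x < 1) && (3*x <= 7 || 2*x > 4) && (!(4*x <= -14)) && ((8*x >= -7 || 4*x != 0) ==> (4*x != 1 || x != -1))
Answer: WP = (x >= -13 ==> 8*x < 1) && (3*x <= 7 || 2*x > 4) && (!(4*x <= -14)) && ((8*x >= -7 || 4*x != 0) ==> (4*x != 1 || x != -1))


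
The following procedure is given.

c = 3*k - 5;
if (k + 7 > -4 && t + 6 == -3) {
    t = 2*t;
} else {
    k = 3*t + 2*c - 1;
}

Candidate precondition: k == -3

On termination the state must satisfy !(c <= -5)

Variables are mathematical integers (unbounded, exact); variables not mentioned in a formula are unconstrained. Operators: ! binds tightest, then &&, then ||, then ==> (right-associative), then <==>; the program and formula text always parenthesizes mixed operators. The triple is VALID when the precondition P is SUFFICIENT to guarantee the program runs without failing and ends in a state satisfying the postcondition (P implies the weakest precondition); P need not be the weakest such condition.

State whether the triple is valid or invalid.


Working backward. After the program, !(c <= -5) must hold.
Then branch requires !(c <= -5); else branch requires !(c <= -5).
Before the if: ((k > -11 && t == -9) ==> (!(c <= -5))) && ((!(k > -11 && t == -9)) ==> (!(c <= -5)))
Before c := 3*k - 5: ((k > -11 && t == -9) ==> (!(3*k <= 0))) && ((!(k > -11 && t == -9)) ==> (!(3*k <= 0)))
The weakest precondition is ((k > -11 && t == -9) ==> (!(3*k <= 0))) && ((!(k > -11 && t == -9)) ==> (!(3*k <= 0))).
Check whether k == -3 implies it.
Countermodel: at the initial state k = -3, t = 0, the precondition holds but the weakest precondition fails.
Answer: invalid


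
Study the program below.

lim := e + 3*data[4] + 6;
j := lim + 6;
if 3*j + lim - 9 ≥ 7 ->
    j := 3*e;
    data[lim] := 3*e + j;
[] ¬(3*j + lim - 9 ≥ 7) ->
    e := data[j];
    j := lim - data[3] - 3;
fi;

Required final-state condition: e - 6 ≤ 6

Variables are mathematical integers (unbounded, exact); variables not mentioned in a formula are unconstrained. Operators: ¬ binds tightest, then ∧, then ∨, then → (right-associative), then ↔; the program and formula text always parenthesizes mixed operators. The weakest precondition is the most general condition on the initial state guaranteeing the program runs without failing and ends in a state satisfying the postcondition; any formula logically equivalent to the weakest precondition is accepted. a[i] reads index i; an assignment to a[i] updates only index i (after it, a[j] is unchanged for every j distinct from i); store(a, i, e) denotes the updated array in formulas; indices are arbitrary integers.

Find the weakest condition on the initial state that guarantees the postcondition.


Working backward. After the program, the postcondition e - 6 ≤ 6 must hold; in canonical form it is e ≤ 12.
Then branch requires e ≤ 12; else branch requires data[j] ≤ 12.
Before the if: (3*j + lim ≥ 16 → e ≤ 12) ∧ ((¬(3*j + lim ≥ 16)) → data[j] ≤ 12)
Before j := lim + 6: (4*lim ≥ -2 → e ≤ 12) ∧ ((¬(4*lim ≥ -2)) → data[lim + 6] ≤ 12)
Before lim := e + 3*data[4] + 6: (12*data[4] + 4*e ≥ -26 → e ≤ 12) ∧ ((¬(12*data[4] + 4*e ≥ -26)) → data[3*data[4] + e + 12] ≤ 12)
Answer: WP = (12*data[4] + 4*e ≥ -26 → e ≤ 12) ∧ ((¬(12*data[4] + 4*e ≥ -26)) → data[3*data[4] + e + 12] ≤ 12)


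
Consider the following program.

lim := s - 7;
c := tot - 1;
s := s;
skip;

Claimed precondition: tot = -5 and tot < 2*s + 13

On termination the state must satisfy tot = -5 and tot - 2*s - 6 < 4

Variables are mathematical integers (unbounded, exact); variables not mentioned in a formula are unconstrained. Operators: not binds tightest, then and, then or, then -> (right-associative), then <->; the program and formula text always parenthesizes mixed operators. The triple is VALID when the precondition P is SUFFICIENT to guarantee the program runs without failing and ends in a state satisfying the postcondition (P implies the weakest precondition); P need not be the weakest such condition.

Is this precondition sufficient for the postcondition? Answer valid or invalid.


Working backward. After the program, the postcondition tot = -5 and tot - 2*s - 6 < 4 must hold; in canonical form it is tot = -5 and tot < 2*s + 10.
Before skip: tot = -5 and tot < 2*s + 10
Before s := s: tot = -5 and tot < 2*s + 10
Before c := tot - 1: tot = -5 and tot < 2*s + 10
Before lim := s - 7: tot = -5 and tot < 2*s + 10
The weakest precondition is tot = -5 and tot < 2*s + 10.
Check whether tot = -5 and tot < 2*s + 13 implies it.
Countermodel: at the initial state s = -8, tot = -5, the precondition holds but the weakest precondition fails.
Answer: invalid


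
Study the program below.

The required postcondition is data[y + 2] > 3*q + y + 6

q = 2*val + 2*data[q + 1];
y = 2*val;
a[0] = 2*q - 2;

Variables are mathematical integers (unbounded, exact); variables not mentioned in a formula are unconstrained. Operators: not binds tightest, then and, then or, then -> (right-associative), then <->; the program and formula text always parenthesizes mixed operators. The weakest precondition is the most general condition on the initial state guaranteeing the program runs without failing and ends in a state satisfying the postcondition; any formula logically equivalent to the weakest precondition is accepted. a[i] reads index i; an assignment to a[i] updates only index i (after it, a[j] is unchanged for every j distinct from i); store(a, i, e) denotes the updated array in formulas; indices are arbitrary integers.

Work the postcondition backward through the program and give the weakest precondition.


Working backward. After the program, data[y + 2] > 3*q + y + 6 must hold.
Before a[0] := 2*q - 2: data[y + 2] > 3*q + y + 6
Before y := 2*val: data[2*val + 2] > 3*q + 2*val + 6
Before q := 2*val + 2*data[q + 1]: data[2*val + 2] > 6*data[q + 1] + 8*val + 6
Answer: WP = data[2*val + 2] > 6*data[q + 1] + 8*val + 6


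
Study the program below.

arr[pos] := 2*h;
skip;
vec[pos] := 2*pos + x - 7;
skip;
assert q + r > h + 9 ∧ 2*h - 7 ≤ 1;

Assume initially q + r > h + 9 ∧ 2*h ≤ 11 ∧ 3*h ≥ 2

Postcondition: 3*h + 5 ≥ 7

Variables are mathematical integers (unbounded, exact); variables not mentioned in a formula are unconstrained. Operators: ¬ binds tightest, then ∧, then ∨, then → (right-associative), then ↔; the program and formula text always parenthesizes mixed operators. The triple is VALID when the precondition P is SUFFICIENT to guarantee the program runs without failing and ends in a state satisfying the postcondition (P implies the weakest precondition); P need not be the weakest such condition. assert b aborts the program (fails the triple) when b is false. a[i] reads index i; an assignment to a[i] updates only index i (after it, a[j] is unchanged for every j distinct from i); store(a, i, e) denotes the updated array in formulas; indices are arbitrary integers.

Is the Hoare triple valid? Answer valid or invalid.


Working backward. After the program, the postcondition 3*h + 5 ≥ 7 must hold; in canonical form it is 3*h ≥ 2.
Before assert q + r > h + 9 ∧ 2*h - 7 ≤ 1: q + r > h + 9 ∧ 2*h ≤ 8 ∧ 3*h ≥ 2
Before skip: q + r > h + 9 ∧ 2*h ≤ 8 ∧ 3*h ≥ 2
Before vec[pos] := 2*pos + x - 7: q + r > h + 9 ∧ 2*h ≤ 8 ∧ 3*h ≥ 2
Before skip: q + r > h + 9 ∧ 2*h ≤ 8 ∧ 3*h ≥ 2
Before arr[pos] := 2*h: q + r > h + 9 ∧ 2*h ≤ 8 ∧ 3*h ≥ 2
The weakest precondition is q + r > h + 9 ∧ 2*h ≤ 8 ∧ 3*h ≥ 2.
Check whether q + r > h + 9 ∧ 2*h ≤ 11 ∧ 3*h ≥ 2 implies it.
Countermodel: at the initial state h = 5, q = 15, r = 0, the precondition holds but the weakest precondition fails.
Answer: invalid


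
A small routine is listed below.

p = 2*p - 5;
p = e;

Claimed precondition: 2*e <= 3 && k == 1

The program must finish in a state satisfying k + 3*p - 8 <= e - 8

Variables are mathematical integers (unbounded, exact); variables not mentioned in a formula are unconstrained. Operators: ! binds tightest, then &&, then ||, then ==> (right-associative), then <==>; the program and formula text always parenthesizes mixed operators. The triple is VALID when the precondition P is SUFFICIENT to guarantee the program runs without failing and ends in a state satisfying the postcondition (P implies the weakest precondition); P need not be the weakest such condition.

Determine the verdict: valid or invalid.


Working backward. After the program, the postcondition k + 3*p - 8 <= e - 8 must hold; in canonical form it is k + 3*p <= e.
Before p := e: 2*e + k <= 0
Before p := 2*p - 5: 2*e + k <= 0
The weakest precondition is 2*e + k <= 0.
Check whether 2*e <= 3 && k == 1 implies it.
Countermodel: at the initial state e = 0, k = 1, the precondition holds but the weakest precondition fails.
Answer: invalid
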